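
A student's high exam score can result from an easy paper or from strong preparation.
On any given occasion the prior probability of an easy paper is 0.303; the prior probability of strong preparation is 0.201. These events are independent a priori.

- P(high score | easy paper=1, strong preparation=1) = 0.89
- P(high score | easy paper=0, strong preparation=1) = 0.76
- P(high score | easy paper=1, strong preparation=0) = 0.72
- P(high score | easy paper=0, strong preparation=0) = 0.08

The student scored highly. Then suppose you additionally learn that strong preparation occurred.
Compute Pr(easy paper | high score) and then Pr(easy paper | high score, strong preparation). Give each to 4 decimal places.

By total probability over the 4 (easy paper, strong preparation) configurations:
  P(high score) = 0.08×0.697×0.799 + 0.76×0.697×0.201 + 0.72×0.303×0.799 + 0.89×0.303×0.201
        = 0.044552 + 0.106474 + 0.174310 + 0.054204 = 0.379540
Configurations with easy paper contribute 0.228514, so
  P(easy paper | high score) = 0.228514 / 0.379540 ≈ 0.6021

Now also conditioning on strong preparation=true:
By total probability over both values of easy paper:
  P(high score | strong preparation) = 0.76*0.697 + 0.89*0.303
        = 0.529720 + 0.269670 = 0.799390
The terms with easy paper present sum to 0.269670, so
  P(easy paper | high score, strong preparation) = 0.269670 / 0.799390 ≈ 0.3373

Pr(easy paper | high score) ≈ 0.6021; Pr(easy paper | high score, strong preparation) ≈ 0.3373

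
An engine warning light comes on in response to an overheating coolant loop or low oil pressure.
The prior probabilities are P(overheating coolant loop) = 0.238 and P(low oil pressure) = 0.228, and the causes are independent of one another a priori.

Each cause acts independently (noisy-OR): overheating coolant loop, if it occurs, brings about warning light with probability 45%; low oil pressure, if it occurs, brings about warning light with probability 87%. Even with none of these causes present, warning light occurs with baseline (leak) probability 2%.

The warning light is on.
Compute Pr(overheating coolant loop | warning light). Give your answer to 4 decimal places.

Under noisy-OR, P(warning light | causes) = 1 − (1−0.02)·∏(1−qᵢ) over the active causes.
Enumerate the 4 (overheating coolant loop, low oil pressure) configurations and weight by the priors:
  P(warning light) = 0.02·0.762·0.772 + 0.8726·0.762·0.228 + 0.461·0.238·0.772 + 0.92993·0.238·0.228
        = 0.011765 + 0.151602 + 0.084702 + 0.050462 = 0.298531
Configurations with overheating coolant loop contribute 0.135164, so
  P(overheating coolant loop | warning light) = 0.135164 / 0.298531 ≈ 0.4528

Pr(overheating coolant loop | warning light) ≈ 0.4528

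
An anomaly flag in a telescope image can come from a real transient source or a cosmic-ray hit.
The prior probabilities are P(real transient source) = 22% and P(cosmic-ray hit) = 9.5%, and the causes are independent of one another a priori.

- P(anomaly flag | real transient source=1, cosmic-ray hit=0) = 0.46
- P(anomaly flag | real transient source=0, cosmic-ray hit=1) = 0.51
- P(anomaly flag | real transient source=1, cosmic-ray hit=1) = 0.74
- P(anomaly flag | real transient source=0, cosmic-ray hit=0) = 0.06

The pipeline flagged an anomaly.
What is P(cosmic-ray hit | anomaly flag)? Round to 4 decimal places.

By total probability over the 4 (real transient source, cosmic-ray hit) configurations:
  P(anomaly flag) = 0.06*0.78*0.905 + 0.51*0.78*0.095 + 0.46*0.22*0.905 + 0.74*0.22*0.095
        = 0.042354 + 0.037791 + 0.091586 + 0.015466 = 0.187197
The terms with cosmic-ray hit present sum to 0.053257, so
  P(cosmic-ray hit | anomaly flag) = 0.053257 / 0.187197 ≈ 0.2845

P(cosmic-ray hit | anomaly flag) ≈ 0.2845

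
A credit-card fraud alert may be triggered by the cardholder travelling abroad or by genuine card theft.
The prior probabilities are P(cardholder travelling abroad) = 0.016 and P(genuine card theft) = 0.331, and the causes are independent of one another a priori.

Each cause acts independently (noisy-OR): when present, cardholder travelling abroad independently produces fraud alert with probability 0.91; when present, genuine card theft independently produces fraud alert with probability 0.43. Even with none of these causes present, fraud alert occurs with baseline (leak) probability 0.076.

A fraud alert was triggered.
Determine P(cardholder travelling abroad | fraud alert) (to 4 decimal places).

P(cardholder travelling abroad | fraud alert) ≈ 0.0678

Under noisy-OR, P(fraud alert | causes) = 1 − (1−0.076)·∏(1−qᵢ) over the active causes.
For the numerator, keep only cardholder travelling abroad=true terms: 0.009814 + 0.005045 = 0.014859
Normalizer over all consistent configurations: 0.076·0.984·0.669 + 0.47332·0.984·0.331 + 0.91684·0.016·0.669 + 0.952599·0.016·0.331 = 0.219051
P(cardholder travelling abroad | fraud alert) = 0.014859/0.219051 ≈ 0.0678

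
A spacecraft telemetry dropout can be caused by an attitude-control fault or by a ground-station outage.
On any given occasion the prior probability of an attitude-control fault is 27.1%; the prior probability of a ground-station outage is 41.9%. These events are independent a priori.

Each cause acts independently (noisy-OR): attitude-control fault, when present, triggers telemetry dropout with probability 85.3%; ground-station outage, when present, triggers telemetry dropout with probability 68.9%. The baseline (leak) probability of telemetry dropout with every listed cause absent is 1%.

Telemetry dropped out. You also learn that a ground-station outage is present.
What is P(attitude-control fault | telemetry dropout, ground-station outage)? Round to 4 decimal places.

P(attitude-control fault | telemetry dropout, ground-station outage) ≈ 0.3390

Under noisy-OR, P(telemetry dropout | causes) = 1 − (1−0.01)·∏(1−qᵢ) over the active causes.
P(telemetry dropout | ground-station outage) = 0.69211*0.729 + 0.95474*0.271 = 0.504548 + 0.258735 = 0.763283
Restricting to configurations with attitude-control fault present: 0.95474*0.271 = 0.258735.
Hence the posterior is 0.258735/0.763283 ≈ 0.3390.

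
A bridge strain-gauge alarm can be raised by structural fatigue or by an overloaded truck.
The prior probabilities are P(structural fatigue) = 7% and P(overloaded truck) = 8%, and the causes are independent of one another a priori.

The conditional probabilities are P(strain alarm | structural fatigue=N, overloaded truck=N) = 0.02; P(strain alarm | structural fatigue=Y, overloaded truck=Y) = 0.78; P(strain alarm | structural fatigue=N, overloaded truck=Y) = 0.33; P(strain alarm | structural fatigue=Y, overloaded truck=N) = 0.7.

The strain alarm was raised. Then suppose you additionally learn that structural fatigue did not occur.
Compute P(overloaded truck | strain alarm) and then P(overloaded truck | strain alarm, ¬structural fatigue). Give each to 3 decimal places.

P(overloaded truck | strain alarm) ≈ 0.317; P(overloaded truck | strain alarm, ¬structural fatigue) ≈ 0.589

Enumerate the 4 (structural fatigue, overloaded truck) configurations and weight by the priors:
  P(strain alarm) = 0.02·0.93·0.92 + 0.33·0.93·0.08 + 0.7·0.07·0.92 + 0.78·0.07·0.08
        = 0.017112 + 0.024552 + 0.045080 + 0.004368 = 0.091112
Configurations with overloaded truck contribute 0.028920, so
  P(overloaded truck | strain alarm) = 0.028920 / 0.091112 ≈ 0.317

Now also conditioning on structural fatigue≠true:
Numerator (weight on configurations with overloaded truck): 0.33*0.08 = 0.026400
Normalizer over all consistent configurations: 0.02*0.92 + 0.33*0.08 = 0.044800
P(overloaded truck | strain alarm, ¬structural fatigue) = 0.026400/0.044800 ≈ 0.589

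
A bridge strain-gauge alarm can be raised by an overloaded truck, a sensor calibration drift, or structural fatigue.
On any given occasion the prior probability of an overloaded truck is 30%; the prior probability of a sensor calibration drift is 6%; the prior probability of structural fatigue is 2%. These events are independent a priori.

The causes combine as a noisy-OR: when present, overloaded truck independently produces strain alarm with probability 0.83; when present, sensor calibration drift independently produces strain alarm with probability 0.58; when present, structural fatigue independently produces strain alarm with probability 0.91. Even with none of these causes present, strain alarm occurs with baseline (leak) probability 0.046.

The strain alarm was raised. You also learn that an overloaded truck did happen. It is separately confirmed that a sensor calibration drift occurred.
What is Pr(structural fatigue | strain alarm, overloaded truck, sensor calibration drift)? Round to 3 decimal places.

Pr(structural fatigue | strain alarm, overloaded truck, sensor calibration drift) ≈ 0.021

Under noisy-OR, P(strain alarm | causes) = 1 − (1−0.046)·∏(1−qᵢ) over the active causes.
By total probability over both values of structural fatigue:
  P(strain alarm | overloaded truck, sensor calibration drift) = 0.931884·0.98 + 0.99387·0.02
        = 0.913246 + 0.019877 = 0.933123
The terms with structural fatigue present sum to 0.019877, so
  P(structural fatigue | strain alarm, overloaded truck, sensor calibration drift) = 0.019877 / 0.933123 ≈ 0.021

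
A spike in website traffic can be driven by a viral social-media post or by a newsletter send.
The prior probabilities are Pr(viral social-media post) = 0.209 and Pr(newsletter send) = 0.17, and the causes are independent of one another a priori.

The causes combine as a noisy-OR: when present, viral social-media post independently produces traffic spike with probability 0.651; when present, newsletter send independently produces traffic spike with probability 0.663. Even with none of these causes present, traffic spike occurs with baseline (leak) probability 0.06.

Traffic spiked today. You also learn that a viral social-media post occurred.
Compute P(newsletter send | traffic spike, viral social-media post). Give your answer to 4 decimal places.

Under noisy-OR, P(traffic spike | causes) = 1 − (1−0.06)·∏(1−qᵢ) over the active causes.
Numerator (weight on configurations with newsletter send): 0.889444*0.17 = 0.151205
The normalizing constant is 0.67194*0.83 + 0.889444*0.17 = 0.708915
Posterior = 0.151205 / 0.708915 ≈ 0.2133

P(newsletter send | traffic spike, viral social-media post) ≈ 0.2133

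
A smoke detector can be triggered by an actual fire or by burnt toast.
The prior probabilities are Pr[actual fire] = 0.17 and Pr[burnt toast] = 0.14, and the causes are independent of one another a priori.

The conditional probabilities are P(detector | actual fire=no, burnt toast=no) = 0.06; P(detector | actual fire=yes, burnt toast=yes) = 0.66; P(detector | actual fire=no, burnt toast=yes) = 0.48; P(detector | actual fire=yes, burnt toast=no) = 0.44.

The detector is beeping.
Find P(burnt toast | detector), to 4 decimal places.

Enumerate the 4 (actual fire, burnt toast) configurations and weight by the priors:
  P(detector) = 0.06*0.83*0.86 + 0.48*0.83*0.14 + 0.44*0.17*0.86 + 0.66*0.17*0.14
        = 0.042828 + 0.055776 + 0.064328 + 0.015708 = 0.178640
Configurations with burnt toast contribute 0.071484, so
  P(burnt toast | detector) = 0.071484 / 0.178640 ≈ 0.4002

P(burnt toast | detector) ≈ 0.4002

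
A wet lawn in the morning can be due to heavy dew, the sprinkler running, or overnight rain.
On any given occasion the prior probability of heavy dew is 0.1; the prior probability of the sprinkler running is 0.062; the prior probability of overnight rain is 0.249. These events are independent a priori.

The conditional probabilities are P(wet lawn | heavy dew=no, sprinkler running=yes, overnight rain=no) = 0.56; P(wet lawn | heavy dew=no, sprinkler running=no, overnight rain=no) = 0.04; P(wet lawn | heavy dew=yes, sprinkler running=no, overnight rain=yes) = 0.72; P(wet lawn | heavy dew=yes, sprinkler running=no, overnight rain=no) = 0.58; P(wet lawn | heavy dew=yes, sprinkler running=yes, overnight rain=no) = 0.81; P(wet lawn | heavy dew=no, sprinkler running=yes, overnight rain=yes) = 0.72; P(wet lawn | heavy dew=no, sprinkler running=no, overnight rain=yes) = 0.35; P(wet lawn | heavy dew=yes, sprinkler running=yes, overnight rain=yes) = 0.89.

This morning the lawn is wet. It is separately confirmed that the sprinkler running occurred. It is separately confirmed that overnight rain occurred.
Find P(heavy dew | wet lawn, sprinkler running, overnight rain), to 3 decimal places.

P(wet lawn | sprinkler running, overnight rain) = 0.72×0.9 + 0.89×0.1 = 0.648000 + 0.089000 = 0.737000
Restricting to configurations with heavy dew present: 0.89×0.1 = 0.089000.
Hence the posterior is 0.089000/0.737000 ≈ 0.121.

P(heavy dew | wet lawn, sprinkler running, overnight rain) ≈ 0.121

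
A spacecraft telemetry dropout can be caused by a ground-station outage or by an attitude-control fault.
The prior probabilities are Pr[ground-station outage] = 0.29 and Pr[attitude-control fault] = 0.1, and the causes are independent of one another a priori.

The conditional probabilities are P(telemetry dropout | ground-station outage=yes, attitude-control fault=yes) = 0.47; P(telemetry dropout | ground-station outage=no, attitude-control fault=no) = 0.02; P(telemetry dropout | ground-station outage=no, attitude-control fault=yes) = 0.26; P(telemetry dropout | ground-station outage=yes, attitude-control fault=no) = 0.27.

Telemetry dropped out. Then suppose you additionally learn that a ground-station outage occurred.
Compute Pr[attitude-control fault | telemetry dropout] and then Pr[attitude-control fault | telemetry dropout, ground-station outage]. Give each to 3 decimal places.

P(telemetry dropout) = 0.02×0.71×0.9 + 0.26×0.71×0.1 + 0.27×0.29×0.9 + 0.47×0.29×0.1 = 0.012780 + 0.018460 + 0.070470 + 0.013630 = 0.115340
Of this, 0.032090 comes from 0.018460 + 0.013630 (the attitude-control fault=true cases).
Hence the posterior is 0.032090/0.115340 ≈ 0.278.

Now condition on the additional information:
Numerator (weight on configurations with attitude-control fault): 0.47·0.1 = 0.047000
Denominator P(telemetry dropout | ground-station outage): 0.27·0.9 + 0.47·0.1 = 0.290000
Posterior = 0.047000 / 0.290000 ≈ 0.162
— ground-station outage explains away the evidence for attitude-control fault.

Pr[attitude-control fault | telemetry dropout] ≈ 0.278; Pr[attitude-control fault | telemetry dropout, ground-station outage] ≈ 0.162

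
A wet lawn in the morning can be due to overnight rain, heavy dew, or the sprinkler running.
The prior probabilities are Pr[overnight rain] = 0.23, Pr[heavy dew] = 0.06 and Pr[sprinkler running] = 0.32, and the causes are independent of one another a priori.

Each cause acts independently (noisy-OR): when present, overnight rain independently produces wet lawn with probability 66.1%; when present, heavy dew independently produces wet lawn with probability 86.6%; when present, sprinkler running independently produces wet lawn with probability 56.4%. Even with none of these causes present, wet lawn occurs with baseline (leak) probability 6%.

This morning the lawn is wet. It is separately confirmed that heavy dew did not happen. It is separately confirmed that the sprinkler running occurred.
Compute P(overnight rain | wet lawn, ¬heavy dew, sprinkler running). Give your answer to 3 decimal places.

Under noisy-OR, P(wet lawn | causes) = 1 − (1−0.06)·∏(1−qᵢ) over the active causes.
P(wet lawn | ¬heavy dew, sprinkler running) = 0.59016×0.77 + 0.861064×0.23 = 0.454423 + 0.198045 = 0.652468
Restricting to configurations with overnight rain present: 0.861064×0.23 = 0.198045.
P(overnight rain | wet lawn, ¬heavy dew, sprinkler running) = 0.198045 / 0.652468 ≈ 0.304

P(overnight rain | wet lawn, ¬heavy dew, sprinkler running) ≈ 0.304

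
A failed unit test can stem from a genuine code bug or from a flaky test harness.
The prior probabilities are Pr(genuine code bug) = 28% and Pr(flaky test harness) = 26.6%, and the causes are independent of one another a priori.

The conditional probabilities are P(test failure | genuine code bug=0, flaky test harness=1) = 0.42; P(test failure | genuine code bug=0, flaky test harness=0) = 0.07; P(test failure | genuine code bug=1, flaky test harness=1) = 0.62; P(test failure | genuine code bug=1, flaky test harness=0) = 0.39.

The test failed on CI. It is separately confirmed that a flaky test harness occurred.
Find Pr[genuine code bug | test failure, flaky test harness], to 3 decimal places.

Pr[genuine code bug | test failure, flaky test harness] ≈ 0.365

P(test failure | flaky test harness) = 0.42*0.72 + 0.62*0.28 = 0.302400 + 0.173600 = 0.476000
Restricting to configurations with genuine code bug present: 0.62*0.28 = 0.173600.
P(genuine code bug | test failure, flaky test harness) = 0.173600 / 0.476000 ≈ 0.365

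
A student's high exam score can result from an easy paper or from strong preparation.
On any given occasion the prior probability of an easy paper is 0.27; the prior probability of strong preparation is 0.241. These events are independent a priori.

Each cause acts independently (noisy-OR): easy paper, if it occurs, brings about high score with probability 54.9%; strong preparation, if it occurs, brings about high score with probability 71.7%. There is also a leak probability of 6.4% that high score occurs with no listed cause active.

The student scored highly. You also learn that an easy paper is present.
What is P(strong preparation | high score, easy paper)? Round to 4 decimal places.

Under noisy-OR, P(high score | causes) = 1 − (1−0.064)·∏(1−qᵢ) over the active causes.
Sum P(high score|·) weighted by the priors over both values of strong preparation:
  P(high score | easy paper) = 0.577864×0.759 + 0.880536×0.241
        = 0.438599 + 0.212209 = 0.650808
The terms with strong preparation present sum to 0.212209, so
  P(strong preparation | high score, easy paper) = 0.212209 / 0.650808 ≈ 0.3261

P(strong preparation | high score, easy paper) ≈ 0.3261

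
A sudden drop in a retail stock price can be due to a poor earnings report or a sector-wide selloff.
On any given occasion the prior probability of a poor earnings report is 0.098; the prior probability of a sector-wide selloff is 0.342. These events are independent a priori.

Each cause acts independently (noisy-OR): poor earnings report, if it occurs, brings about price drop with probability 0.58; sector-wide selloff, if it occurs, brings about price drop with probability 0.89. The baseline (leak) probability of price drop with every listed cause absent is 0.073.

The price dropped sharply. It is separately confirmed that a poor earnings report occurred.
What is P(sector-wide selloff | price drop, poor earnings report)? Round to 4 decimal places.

P(sector-wide selloff | price drop, poor earnings report) ≈ 0.4489

Under noisy-OR, P(price drop | causes) = 1 − (1−0.073)·∏(1−qᵢ) over the active causes.
Weight on sector-wide selloff=true, given the evidence: 0.957173×0.342 = 0.327353
Normalizer over all consistent configurations: 0.61066×0.658 + 0.957173×0.342 = 0.729167
P(sector-wide selloff | price drop, poor earnings report) = 0.327353/0.729167 ≈ 0.4489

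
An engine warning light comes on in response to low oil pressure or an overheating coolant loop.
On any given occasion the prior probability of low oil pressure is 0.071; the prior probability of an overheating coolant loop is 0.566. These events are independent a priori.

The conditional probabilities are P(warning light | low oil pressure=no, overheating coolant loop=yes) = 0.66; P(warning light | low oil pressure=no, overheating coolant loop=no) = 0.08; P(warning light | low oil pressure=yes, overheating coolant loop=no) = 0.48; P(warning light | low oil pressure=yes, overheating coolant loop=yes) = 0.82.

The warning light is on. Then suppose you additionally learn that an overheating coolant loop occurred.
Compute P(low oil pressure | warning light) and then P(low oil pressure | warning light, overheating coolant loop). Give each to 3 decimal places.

P(low oil pressure | warning light) ≈ 0.112; P(low oil pressure | warning light, overheating coolant loop) ≈ 0.087

P(warning light) = 0.08×0.929×0.434 + 0.66×0.929×0.566 + 0.48×0.071×0.434 + 0.82×0.071×0.566 = 0.032255 + 0.347037 + 0.014791 + 0.032953 = 0.427036
Restricting to configurations with low oil pressure present: 0.014791 + 0.032953 = 0.047744.
So P(low oil pressure | warning light) = 0.047744/0.427036 ≈ 0.112.

Now condition on the additional information:
For the numerator, keep only low oil pressure=true terms: 0.82·0.071 = 0.058220
The normalizing constant is 0.66·0.929 + 0.82·0.071 = 0.671360
P(low oil pressure | warning light, overheating coolant loop) = 0.058220/0.671360 ≈ 0.087
This is intercausal reasoning (explaining away): once overheating coolant loop accounts for the warning light, low oil pressure becomes less likely.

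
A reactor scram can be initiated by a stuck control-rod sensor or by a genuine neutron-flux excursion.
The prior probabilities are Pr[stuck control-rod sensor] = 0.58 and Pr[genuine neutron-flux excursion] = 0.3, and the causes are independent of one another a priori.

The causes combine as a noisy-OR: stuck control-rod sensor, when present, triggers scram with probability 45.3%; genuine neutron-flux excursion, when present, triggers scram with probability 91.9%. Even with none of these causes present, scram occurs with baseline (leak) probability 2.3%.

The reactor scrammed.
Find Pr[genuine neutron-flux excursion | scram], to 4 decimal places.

Under noisy-OR, P(scram | causes) = 1 − (1−0.023)·∏(1−qᵢ) over the active causes.
Weight on genuine neutron-flux excursion=true, given the evidence: 0.116029 + 0.166468 = 0.282497
The normalizing constant is 0.023×0.42×0.7 + 0.920863×0.42×0.3 + 0.465581×0.58×0.7 + 0.956712×0.58×0.3 = 0.478285
Posterior = 0.282497 / 0.478285 ≈ 0.5906

Pr[genuine neutron-flux excursion | scram] ≈ 0.5906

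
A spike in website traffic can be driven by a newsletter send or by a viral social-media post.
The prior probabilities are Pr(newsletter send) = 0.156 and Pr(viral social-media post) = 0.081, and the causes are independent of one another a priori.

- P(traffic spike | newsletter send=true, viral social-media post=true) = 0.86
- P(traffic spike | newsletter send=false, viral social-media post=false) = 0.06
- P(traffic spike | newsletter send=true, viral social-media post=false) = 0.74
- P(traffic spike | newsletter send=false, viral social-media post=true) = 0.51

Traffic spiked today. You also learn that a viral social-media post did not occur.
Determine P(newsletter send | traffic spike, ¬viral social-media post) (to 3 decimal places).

Weight on newsletter send=true, given the evidence: 0.74*0.156 = 0.115440
Normalizer over all consistent configurations: 0.06*0.844 + 0.74*0.156 = 0.166080
Posterior = 0.115440 / 0.166080 ≈ 0.695

P(newsletter send | traffic spike, ¬viral social-media post) ≈ 0.695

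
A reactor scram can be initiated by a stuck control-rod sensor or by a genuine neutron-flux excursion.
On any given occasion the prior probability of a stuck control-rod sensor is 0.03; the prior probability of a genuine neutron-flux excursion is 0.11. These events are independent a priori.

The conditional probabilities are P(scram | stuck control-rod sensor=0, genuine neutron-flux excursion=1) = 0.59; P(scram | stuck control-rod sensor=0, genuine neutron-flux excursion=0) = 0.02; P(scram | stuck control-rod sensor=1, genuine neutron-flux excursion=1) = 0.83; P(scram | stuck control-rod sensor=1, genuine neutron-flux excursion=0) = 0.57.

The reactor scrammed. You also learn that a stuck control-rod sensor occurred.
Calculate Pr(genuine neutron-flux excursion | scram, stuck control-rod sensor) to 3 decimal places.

Pr(genuine neutron-flux excursion | scram, stuck control-rod sensor) ≈ 0.153

By total probability over both values of genuine neutron-flux excursion:
  P(scram | stuck control-rod sensor) = 0.57·0.89 + 0.83·0.11
        = 0.507300 + 0.091300 = 0.598600
Keeping only the genuine neutron-flux excursion-present terms gives 0.091300, so
  P(genuine neutron-flux excursion | scram, stuck control-rod sensor) = 0.091300 / 0.598600 ≈ 0.153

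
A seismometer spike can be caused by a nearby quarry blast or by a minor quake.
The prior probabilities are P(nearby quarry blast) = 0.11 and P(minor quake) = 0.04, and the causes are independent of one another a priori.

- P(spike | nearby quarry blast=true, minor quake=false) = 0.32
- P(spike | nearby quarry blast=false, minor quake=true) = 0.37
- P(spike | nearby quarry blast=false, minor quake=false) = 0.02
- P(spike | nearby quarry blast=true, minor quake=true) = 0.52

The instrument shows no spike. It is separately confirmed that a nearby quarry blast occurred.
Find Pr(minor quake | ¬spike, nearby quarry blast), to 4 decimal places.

Pr(minor quake | ¬spike, nearby quarry blast) ≈ 0.0286

Weight on minor quake=true, given the evidence: 0.48*0.04 = 0.019200
The normalizing constant is 0.68*0.96 + 0.48*0.04 = 0.672000
P(minor quake | ¬spike, nearby quarry blast) = 0.019200/0.672000 ≈ 0.0286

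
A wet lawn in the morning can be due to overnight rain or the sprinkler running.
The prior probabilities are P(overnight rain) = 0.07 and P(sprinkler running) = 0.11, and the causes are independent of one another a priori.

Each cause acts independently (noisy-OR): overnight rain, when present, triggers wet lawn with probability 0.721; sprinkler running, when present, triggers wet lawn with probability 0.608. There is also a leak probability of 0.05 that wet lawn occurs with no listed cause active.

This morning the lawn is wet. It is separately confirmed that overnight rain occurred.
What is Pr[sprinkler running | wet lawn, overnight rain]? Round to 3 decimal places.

Under noisy-OR, P(wet lawn | causes) = 1 − (1−0.05)·∏(1−qᵢ) over the active causes.
Enumerate both values of sprinkler running and weight by the priors:
  P(wet lawn | overnight rain) = 0.73495×0.89 + 0.8961×0.11
        = 0.654106 + 0.098571 = 0.752677
The terms with sprinkler running present sum to 0.098571, so
  P(sprinkler running | wet lawn, overnight rain) = 0.098571 / 0.752677 ≈ 0.131

Pr[sprinkler running | wet lawn, overnight rain] ≈ 0.131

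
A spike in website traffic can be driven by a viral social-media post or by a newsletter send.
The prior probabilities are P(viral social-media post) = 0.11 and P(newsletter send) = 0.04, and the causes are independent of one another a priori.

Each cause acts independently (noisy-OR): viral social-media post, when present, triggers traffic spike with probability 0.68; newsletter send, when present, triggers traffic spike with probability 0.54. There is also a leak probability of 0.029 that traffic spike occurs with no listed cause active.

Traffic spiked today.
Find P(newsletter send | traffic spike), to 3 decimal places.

P(newsletter send | traffic spike) ≈ 0.194

Under noisy-OR, P(traffic spike | causes) = 1 − (1−0.029)·∏(1−qᵢ) over the active causes.
P(traffic spike) = 0.029×0.89×0.96 + 0.55334×0.89×0.04 + 0.68928×0.11×0.96 + 0.857069×0.11×0.04 = 0.024778 + 0.019699 + 0.072788 + 0.003771 = 0.121036
The newsletter send-present share is 0.019699 + 0.003771 = 0.023470.
Hence the posterior is 0.023470/0.121036 ≈ 0.194.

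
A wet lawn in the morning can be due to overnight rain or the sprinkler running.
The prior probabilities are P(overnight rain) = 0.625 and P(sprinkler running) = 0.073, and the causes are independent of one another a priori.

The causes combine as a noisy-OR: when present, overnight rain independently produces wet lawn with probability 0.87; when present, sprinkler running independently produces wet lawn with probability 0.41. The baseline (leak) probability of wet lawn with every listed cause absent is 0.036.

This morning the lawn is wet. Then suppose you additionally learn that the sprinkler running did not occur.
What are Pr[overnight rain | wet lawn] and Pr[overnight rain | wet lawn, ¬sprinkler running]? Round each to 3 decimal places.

Pr[overnight rain | wet lawn] ≈ 0.958; Pr[overnight rain | wet lawn, ¬sprinkler running] ≈ 0.976

Under noisy-OR, P(wet lawn | causes) = 1 − (1−0.036)·∏(1−qᵢ) over the active causes.
Sum P(wet lawn|·) weighted by the priors over the 4 (overnight rain, sprinkler running) configurations:
  P(wet lawn) = 0.036×0.375×0.927 + 0.43124×0.375×0.073 + 0.87468×0.625×0.927 + 0.926061×0.625×0.073
        = 0.012514 + 0.011805 + 0.506768 + 0.042252 = 0.573339
Keeping only the overnight rain-present terms gives 0.549020, so
  P(overnight rain | wet lawn) = 0.549020 / 0.573339 ≈ 0.958

Now condition on the additional information:
Sum P(wet lawn|·) weighted by the priors over both values of overnight rain:
  P(wet lawn | ¬sprinkler running) = 0.036·0.375 + 0.87468·0.625
        = 0.013500 + 0.546675 = 0.560175
The terms with overnight rain present sum to 0.546675, so
  P(overnight rain | wet lawn, ¬sprinkler running) = 0.546675 / 0.560175 ≈ 0.976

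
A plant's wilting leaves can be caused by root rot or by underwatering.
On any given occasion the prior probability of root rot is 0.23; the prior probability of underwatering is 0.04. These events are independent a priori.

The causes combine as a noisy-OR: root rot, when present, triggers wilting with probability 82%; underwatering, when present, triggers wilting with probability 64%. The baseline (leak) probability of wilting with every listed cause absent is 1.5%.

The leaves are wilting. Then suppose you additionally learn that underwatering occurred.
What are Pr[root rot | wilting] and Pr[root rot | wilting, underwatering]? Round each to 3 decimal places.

Under noisy-OR, P(wilting | causes) = 1 − (1−0.015)·∏(1−qᵢ) over the active causes.
For the numerator, keep only root rot=true terms: 0.181652 + 0.008613 = 0.190265
Normalizer over all consistent configurations: 0.015*0.77*0.96 + 0.6454*0.77*0.04 + 0.8227*0.23*0.96 + 0.936172*0.23*0.04 = 0.221231
P(root rot | wilting) = 0.190265/0.221231 ≈ 0.860

Now condition on the additional information:
Weight on root rot=true, given the evidence: 0.936172*0.23 = 0.215320
Normalizer over all consistent configurations: 0.6454*0.77 + 0.936172*0.23 = 0.712278
Posterior = 0.215320 / 0.712278 ≈ 0.302

Pr[root rot | wilting] ≈ 0.860; Pr[root rot | wilting, underwatering] ≈ 0.302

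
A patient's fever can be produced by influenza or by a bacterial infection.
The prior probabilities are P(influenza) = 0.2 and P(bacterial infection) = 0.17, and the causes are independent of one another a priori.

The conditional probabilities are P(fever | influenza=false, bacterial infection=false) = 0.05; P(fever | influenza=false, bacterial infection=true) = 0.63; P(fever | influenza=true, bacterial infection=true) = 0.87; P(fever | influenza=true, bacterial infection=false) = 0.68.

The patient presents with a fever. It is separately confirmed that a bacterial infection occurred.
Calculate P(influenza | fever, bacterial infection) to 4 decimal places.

P(influenza | fever, bacterial infection) ≈ 0.2566

Numerator (weight on configurations with influenza): 0.87·0.2 = 0.174000
The normalizing constant is 0.63·0.8 + 0.87·0.2 = 0.678000
P(influenza | fever, bacterial infection) = 0.174000/0.678000 ≈ 0.2566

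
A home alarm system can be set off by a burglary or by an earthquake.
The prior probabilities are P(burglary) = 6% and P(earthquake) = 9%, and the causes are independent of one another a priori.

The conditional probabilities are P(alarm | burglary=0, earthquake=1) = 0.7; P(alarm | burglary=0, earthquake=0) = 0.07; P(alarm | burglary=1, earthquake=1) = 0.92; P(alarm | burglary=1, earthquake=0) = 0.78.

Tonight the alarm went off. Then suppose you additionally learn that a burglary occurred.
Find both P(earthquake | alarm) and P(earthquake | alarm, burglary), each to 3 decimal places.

P(earthquake | alarm) ≈ 0.385; P(earthquake | alarm, burglary) ≈ 0.104

Enumerate the 4 (burglary, earthquake) configurations and weight by the priors:
  P(alarm) = 0.07*0.94*0.91 + 0.7*0.94*0.09 + 0.78*0.06*0.91 + 0.92*0.06*0.09
        = 0.059878 + 0.059220 + 0.042588 + 0.004968 = 0.166654
Keeping only the earthquake-present terms gives 0.064188, so
  P(earthquake | alarm) = 0.064188 / 0.166654 ≈ 0.385

Now also conditioning on burglary=true:
P(alarm | burglary) = 0.78*0.91 + 0.92*0.09 = 0.709800 + 0.082800 = 0.792600
Of this, 0.082800 comes from 0.92*0.09 (the earthquake=true cases).
Hence the posterior is 0.082800/0.792600 ≈ 0.104.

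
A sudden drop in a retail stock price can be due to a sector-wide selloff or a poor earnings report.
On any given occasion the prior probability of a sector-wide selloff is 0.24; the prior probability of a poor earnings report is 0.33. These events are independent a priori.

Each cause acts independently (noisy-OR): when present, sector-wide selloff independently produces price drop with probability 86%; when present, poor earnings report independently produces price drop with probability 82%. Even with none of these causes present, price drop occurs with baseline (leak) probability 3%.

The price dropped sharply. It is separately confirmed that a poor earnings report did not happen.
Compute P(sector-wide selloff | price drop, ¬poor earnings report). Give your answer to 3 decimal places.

P(sector-wide selloff | price drop, ¬poor earnings report) ≈ 0.901

Under noisy-OR, P(price drop | causes) = 1 − (1−0.03)·∏(1−qᵢ) over the active causes.
P(price drop | ¬poor earnings report) = 0.03*0.76 + 0.8642*0.24 = 0.022800 + 0.207408 = 0.230208
Restricting to configurations with sector-wide selloff present: 0.8642*0.24 = 0.207408.
P(sector-wide selloff | price drop, ¬poor earnings report) = 0.207408 / 0.230208 ≈ 0.901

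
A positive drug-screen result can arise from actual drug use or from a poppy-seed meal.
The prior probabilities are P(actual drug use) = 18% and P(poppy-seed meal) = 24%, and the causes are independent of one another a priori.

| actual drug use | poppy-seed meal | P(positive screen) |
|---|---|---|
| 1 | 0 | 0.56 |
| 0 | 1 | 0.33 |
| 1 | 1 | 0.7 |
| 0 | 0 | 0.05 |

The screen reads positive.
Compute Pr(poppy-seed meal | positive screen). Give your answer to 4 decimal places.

Enumerate the 4 (actual drug use, poppy-seed meal) configurations and weight by the priors:
  P(positive screen) = 0.05·0.82·0.76 + 0.33·0.82·0.24 + 0.56·0.18·0.76 + 0.7·0.18·0.24
        = 0.031160 + 0.064944 + 0.076608 + 0.030240 = 0.202952
Keeping only the poppy-seed meal-present terms gives 0.095184, so
  P(poppy-seed meal | positive screen) = 0.095184 / 0.202952 ≈ 0.4690

Pr(poppy-seed meal | positive screen) ≈ 0.4690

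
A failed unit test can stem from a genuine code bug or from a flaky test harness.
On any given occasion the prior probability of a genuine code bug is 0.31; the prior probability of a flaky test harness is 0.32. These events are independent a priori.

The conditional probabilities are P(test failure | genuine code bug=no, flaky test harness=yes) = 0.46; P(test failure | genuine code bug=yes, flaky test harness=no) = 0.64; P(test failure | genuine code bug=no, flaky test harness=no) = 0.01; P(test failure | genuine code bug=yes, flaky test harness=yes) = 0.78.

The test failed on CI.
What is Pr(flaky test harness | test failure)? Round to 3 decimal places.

Enumerate the 4 (genuine code bug, flaky test harness) configurations and weight by the priors:
  P(test failure) = 0.01·0.69·0.68 + 0.46·0.69·0.32 + 0.64·0.31·0.68 + 0.78·0.31·0.32
        = 0.004692 + 0.101568 + 0.134912 + 0.077376 = 0.318548
Keeping only the flaky test harness-present terms gives 0.178944, so
  P(flaky test harness | test failure) = 0.178944 / 0.318548 ≈ 0.562

Pr(flaky test harness | test failure) ≈ 0.562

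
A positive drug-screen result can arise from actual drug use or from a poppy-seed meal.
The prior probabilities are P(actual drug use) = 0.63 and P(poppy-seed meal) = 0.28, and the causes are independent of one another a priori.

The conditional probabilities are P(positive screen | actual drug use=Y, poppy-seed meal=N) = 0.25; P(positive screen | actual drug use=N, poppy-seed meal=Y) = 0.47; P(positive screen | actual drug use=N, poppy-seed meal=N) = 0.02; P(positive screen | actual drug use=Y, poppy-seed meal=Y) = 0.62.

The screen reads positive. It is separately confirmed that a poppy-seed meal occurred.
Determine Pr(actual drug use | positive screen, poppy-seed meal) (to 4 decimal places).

Weight on actual drug use=true, given the evidence: 0.62·0.63 = 0.390600
Normalizer over all consistent configurations: 0.47·0.37 + 0.62·0.63 = 0.564500
P(actual drug use | positive screen, poppy-seed meal) = 0.390600/0.564500 ≈ 0.6919

Pr(actual drug use | positive screen, poppy-seed meal) ≈ 0.6919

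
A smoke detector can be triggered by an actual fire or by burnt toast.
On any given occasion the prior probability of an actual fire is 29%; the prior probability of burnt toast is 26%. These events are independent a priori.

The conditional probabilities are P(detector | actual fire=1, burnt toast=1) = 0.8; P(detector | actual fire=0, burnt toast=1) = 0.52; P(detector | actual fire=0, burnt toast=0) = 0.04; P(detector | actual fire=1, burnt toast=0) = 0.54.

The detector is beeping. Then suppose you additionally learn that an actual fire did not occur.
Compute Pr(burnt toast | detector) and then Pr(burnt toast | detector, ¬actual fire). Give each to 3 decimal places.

Pr(burnt toast | detector) ≈ 0.533; Pr(burnt toast | detector, ¬actual fire) ≈ 0.820

By total probability over the 4 (actual fire, burnt toast) configurations:
  P(detector) = 0.04×0.71×0.74 + 0.52×0.71×0.26 + 0.54×0.29×0.74 + 0.8×0.29×0.26
        = 0.021016 + 0.095992 + 0.115884 + 0.060320 = 0.293212
Configurations with burnt toast contribute 0.156312, so
  P(burnt toast | detector) = 0.156312 / 0.293212 ≈ 0.533

With the extra evidence:
Weight on burnt toast=true, given the evidence: 0.52*0.26 = 0.135200
Normalizer over all consistent configurations: 0.04*0.74 + 0.52*0.26 = 0.164800
P(burnt toast | detector, ¬actual fire) = 0.135200/0.164800 ≈ 0.820
Ruling out actual fire raises the posterior on burnt toast — the flip side of explaining away.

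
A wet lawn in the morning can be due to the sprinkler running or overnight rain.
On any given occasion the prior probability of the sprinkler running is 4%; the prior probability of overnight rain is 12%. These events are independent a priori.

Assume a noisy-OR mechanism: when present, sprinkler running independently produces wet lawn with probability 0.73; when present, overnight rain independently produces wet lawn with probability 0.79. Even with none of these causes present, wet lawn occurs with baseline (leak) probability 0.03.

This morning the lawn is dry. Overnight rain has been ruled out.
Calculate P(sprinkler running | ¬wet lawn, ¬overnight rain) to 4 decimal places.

Under noisy-OR, P(wet lawn | causes) = 1 − (1−0.03)·∏(1−qᵢ) over the active causes.
By total probability over both values of sprinkler running:
  P(¬wet lawn | ¬overnight rain) = 0.97*0.96 + 0.2619*0.04
        = 0.931200 + 0.010476 = 0.941676
The terms with sprinkler running present sum to 0.010476, so
  P(sprinkler running | ¬wet lawn, ¬overnight rain) = 0.010476 / 0.941676 ≈ 0.0111

P(sprinkler running | ¬wet lawn, ¬overnight rain) ≈ 0.0111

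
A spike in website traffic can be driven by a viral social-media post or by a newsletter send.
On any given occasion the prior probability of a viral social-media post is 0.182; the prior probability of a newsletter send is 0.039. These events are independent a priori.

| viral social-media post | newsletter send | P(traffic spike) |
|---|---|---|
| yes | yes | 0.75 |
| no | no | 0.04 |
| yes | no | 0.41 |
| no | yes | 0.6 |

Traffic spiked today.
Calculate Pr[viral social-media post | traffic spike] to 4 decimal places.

Pr[viral social-media post | traffic spike] ≈ 0.6036

Sum P(traffic spike|·) weighted by the priors over the 4 (viral social-media post, newsletter send) configurations:
  P(traffic spike) = 0.04×0.818×0.961 + 0.6×0.818×0.039 + 0.41×0.182×0.961 + 0.75×0.182×0.039
        = 0.031444 + 0.019141 + 0.071710 + 0.005324 = 0.127619
Keeping only the viral social-media post-present terms gives 0.077034, so
  P(viral social-media post | traffic spike) = 0.077034 / 0.127619 ≈ 0.6036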